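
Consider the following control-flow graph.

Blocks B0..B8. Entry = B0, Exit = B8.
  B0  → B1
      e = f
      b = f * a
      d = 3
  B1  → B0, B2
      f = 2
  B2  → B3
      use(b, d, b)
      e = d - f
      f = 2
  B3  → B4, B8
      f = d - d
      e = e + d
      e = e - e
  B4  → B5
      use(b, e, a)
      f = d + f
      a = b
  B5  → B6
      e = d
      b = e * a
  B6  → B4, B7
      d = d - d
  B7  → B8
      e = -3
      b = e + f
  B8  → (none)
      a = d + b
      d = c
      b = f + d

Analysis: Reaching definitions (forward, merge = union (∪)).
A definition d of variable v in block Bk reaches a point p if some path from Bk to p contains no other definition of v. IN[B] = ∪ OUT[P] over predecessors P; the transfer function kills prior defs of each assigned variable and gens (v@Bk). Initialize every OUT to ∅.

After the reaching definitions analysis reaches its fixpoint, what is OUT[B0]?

Answer: {b@B0, d@B0, e@B0, f@B1}

Trace:
Per-block solution:
  B0: | IN={b@B0, d@B0, e@B0, f@B1} | OUT={b@B0, d@B0, e@B0, f@B1}
  B1: | IN={b@B0, d@B0, e@B0, f@B1} | OUT={b@B0, d@B0, e@B0, f@B1}
  B2: | IN={b@B0, d@B0, e@B0, f@B1} | OUT={b@B0, d@B0, e@B2, f@B2}
  B3: | IN={b@B0, d@B0, e@B2, f@B2} | OUT={b@B0, d@B0, e@B3, f@B3}
  B4: | IN={a@B4, b@B0, b@B5, d@B0, d@B6, e@B3, e@B5, f@B3, f@B4} | OUT={a@B4, b@B0, b@B5, d@B0, d@B6, e@B3, e@B5, f@B4}
  B5: | IN={a@B4, b@B0, b@B5, d@B0, d@B6, e@B3, e@B5, f@B4} | OUT={a@B4, b@B5, d@B0, d@B6, e@B5, f@B4}
  B6: | IN={a@B4, b@B5, d@B0, d@B6, e@B5, f@B4} | OUT={a@B4, b@B5, d@B6, e@B5, f@B4}
  B7: | IN={a@B4, b@B5, d@B6, e@B5, f@B4} | OUT={a@B4, b@B7, d@B6, e@B7, f@B4}
  B8: | IN={a@B4, b@B0, b@B7, d@B0, d@B6, e@B3, e@B7, f@B3, f@B4} | OUT={a@B8, b@B8, d@B8, e@B3, e@B7, f@B3, f@B4}

Merge at B0 (entry node, so the boundary value {} is joined with the incoming edge(s)): IN[B0] = {} ⊔ OUT[B1] = {b@B0, d@B0, e@B0, f@B1}
Applying B0's transfer function to that IN value gives OUT[B0] (row B0 above).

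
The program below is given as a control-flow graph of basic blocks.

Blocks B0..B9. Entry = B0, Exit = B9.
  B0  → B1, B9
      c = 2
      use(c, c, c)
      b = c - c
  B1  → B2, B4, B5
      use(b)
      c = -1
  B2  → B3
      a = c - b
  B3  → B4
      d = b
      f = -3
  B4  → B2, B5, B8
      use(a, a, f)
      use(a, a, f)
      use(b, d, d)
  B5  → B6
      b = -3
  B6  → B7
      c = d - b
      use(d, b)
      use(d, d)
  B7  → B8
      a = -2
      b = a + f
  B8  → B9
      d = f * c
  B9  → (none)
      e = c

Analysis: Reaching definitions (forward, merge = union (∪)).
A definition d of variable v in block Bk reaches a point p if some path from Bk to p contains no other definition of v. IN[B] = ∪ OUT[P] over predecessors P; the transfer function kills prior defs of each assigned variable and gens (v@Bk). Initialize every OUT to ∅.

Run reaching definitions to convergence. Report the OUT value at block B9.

Answer: {a@B2, a@B7, b@B0, b@B7, c@B0, c@B1, c@B6, d@B8, e@B9, f@B3}

Trace:
Fixpoint table:
  B0: | IN={} | OUT={b@B0, c@B0}
  B1: | IN={b@B0, c@B0} | OUT={b@B0, c@B1}
  B2: | IN={a@B2, b@B0, c@B1, d@B3, f@B3} | OUT={a@B2, b@B0, c@B1, d@B3, f@B3}
  B3: | IN={a@B2, b@B0, c@B1, d@B3, f@B3} | OUT={a@B2, b@B0, c@B1, d@B3, f@B3}
  B4: | IN={a@B2, b@B0, c@B1, d@B3, f@B3} | OUT={a@B2, b@B0, c@B1, d@B3, f@B3}
  B5: | IN={a@B2, b@B0, c@B1, d@B3, f@B3} | OUT={a@B2, b@B5, c@B1, d@B3, f@B3}
  B6: | IN={a@B2, b@B5, c@B1, d@B3, f@B3} | OUT={a@B2, b@B5, c@B6, d@B3, f@B3}
  B7: | IN={a@B2, b@B5, c@B6, d@B3, f@B3} | OUT={a@B7, b@B7, c@B6, d@B3, f@B3}
  B8: | IN={a@B2, a@B7, b@B0, b@B7, c@B1, c@B6, d@B3, f@B3} | OUT={a@B2, a@B7, b@B0, b@B7, c@B1, c@B6, d@B8, f@B3}
  B9: | IN={a@B2, a@B7, b@B0, b@B7, c@B0, c@B1, c@B6, d@B8, f@B3} | OUT={a@B2, a@B7, b@B0, b@B7, c@B0, c@B1, c@B6, d@B8, e@B9, f@B3}

Merge at B9: IN[B9] = OUT[B0] ⊔ OUT[B8] = {a@B2, a@B7, b@B0, b@B7, c@B0, c@B1, c@B6, d@B8, f@B3}
Applying B9's transfer function to that IN value gives OUT[B9] (row B9 above).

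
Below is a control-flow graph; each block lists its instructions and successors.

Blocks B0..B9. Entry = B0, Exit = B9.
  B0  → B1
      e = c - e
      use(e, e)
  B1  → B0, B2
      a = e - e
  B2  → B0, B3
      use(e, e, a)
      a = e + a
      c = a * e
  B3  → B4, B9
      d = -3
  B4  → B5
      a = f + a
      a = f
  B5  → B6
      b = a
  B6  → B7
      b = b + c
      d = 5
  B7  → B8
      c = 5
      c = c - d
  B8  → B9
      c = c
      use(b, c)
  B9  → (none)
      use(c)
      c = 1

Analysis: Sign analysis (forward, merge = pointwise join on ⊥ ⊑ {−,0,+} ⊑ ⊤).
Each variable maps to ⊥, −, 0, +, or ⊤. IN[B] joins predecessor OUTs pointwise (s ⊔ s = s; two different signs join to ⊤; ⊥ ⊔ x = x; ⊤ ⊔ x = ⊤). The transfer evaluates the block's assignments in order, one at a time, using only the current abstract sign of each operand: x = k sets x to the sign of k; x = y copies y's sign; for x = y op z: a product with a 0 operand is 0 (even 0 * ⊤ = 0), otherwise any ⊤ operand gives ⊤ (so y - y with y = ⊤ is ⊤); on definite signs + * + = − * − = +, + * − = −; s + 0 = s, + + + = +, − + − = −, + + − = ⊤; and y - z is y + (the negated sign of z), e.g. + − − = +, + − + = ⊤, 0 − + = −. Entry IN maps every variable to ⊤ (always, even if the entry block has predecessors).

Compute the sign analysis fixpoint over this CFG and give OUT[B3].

Answer: {a: ⊤, b: ⊤, c: ⊤, d: -, e: ⊤, f: ⊤}

Derivation:
Fixpoint table:
  B0: | IN=(all ⊤) | OUT=(all ⊤)
  B1: | IN=(all ⊤) | OUT=(all ⊤)
  B2: | IN=(all ⊤) | OUT=(all ⊤)
  B3: | IN=(all ⊤) | OUT={d:-; rest ⊤}
  B4: | IN={d:-; rest ⊤} | OUT={d:-; rest ⊤}
  B5: | IN={d:-; rest ⊤} | OUT={d:-; rest ⊤}
  B6: | IN={d:-; rest ⊤} | OUT={d:+; rest ⊤}
  B7: | IN={d:+; rest ⊤} | OUT={d:+; rest ⊤}
  B8: | IN={d:+; rest ⊤} | OUT={d:+; rest ⊤}
  B9: | IN=(all ⊤) | OUT={c:+; rest ⊤}

Merge at B3: IN[B3] = OUT[B2] = {a: ⊤, b: ⊤, c: ⊤, d: ⊤, e: ⊤, f: ⊤}
Applying B3's transfer function to that IN value gives OUT[B3] (row B3 above).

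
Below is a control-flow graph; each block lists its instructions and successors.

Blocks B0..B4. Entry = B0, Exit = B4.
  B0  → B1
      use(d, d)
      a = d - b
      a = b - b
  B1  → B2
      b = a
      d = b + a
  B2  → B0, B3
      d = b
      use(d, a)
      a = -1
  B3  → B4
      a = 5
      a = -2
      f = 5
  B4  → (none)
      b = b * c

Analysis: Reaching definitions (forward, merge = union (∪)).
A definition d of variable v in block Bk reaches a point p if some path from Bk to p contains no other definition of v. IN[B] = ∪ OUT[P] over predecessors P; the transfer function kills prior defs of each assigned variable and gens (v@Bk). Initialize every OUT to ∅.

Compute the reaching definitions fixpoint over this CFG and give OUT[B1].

Answer: {a@B0, b@B1, d@B1}

Trace:
Converged values:
  B0: | IN={a@B2, b@B1, d@B2} | OUT={a@B0, b@B1, d@B2}
  B1: | IN={a@B0, b@B1, d@B2} | OUT={a@B0, b@B1, d@B1}
  B2: | IN={a@B0, b@B1, d@B1} | OUT={a@B2, b@B1, d@B2}
  B3: | IN={a@B2, b@B1, d@B2} | OUT={a@B3, b@B1, d@B2, f@B3}
  B4: | IN={a@B3, b@B1, d@B2, f@B3} | OUT={a@B3, b@B4, d@B2, f@B3}

Merge at B1: IN[B1] = OUT[B0] = {a@B0, b@B1, d@B2}
Applying B1's transfer function to that IN value gives OUT[B1] (row B1 above).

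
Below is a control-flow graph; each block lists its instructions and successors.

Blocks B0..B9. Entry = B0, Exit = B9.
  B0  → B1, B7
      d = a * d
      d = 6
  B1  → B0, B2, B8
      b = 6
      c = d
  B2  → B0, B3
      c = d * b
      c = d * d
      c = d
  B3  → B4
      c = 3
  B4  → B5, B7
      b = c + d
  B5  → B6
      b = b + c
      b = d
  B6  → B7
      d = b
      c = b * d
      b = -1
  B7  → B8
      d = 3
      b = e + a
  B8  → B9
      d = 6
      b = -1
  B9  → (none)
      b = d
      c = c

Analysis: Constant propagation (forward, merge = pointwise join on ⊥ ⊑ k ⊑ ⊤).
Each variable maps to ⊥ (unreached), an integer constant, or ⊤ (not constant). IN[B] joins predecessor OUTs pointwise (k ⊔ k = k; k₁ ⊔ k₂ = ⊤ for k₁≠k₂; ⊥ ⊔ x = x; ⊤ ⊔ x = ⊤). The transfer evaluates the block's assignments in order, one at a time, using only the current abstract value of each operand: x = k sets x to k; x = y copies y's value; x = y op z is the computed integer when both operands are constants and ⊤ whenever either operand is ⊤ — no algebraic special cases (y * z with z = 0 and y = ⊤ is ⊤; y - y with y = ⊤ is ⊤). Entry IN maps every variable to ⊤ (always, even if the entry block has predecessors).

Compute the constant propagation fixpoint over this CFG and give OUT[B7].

Answer: {a: ⊤, b: ⊤, c: ⊤, d: 3, e: ⊤, f: ⊤}

Trace:
Fixpoint table:
  B0:  IN=(all ⊤)  OUT={d:6; rest ⊤}
  B1:  IN={d:6; rest ⊤}  OUT={b:6, c:6, d:6; rest ⊤}
  B2:  IN={b:6, c:6, d:6; rest ⊤}  OUT={b:6, c:6, d:6; rest ⊤}
  B3:  IN={b:6, c:6, d:6; rest ⊤}  OUT={b:6, c:3, d:6; rest ⊤}
  B4:  IN={b:6, c:3, d:6; rest ⊤}  OUT={b:9, c:3, d:6; rest ⊤}
  B5:  IN={b:9, c:3, d:6; rest ⊤}  OUT={b:6, c:3, d:6; rest ⊤}
  B6:  IN={b:6, c:3, d:6; rest ⊤}  OUT={b:-1, c:36, d:6; rest ⊤}
  B7:  IN={d:6; rest ⊤}  OUT={d:3; rest ⊤}
  B8:  IN=(all ⊤)  OUT={b:-1, d:6; rest ⊤}
  B9:  IN={b:-1, d:6; rest ⊤}  OUT={b:6, d:6; rest ⊤}

Merge at B7: IN[B7] = OUT[B0] ⊔ OUT[B4] ⊔ OUT[B6] = {a: ⊤, b: ⊤, c: ⊤, d: 6, e: ⊤, f: ⊤}
Applying B7's transfer function to that IN value gives OUT[B7] (row B7 above).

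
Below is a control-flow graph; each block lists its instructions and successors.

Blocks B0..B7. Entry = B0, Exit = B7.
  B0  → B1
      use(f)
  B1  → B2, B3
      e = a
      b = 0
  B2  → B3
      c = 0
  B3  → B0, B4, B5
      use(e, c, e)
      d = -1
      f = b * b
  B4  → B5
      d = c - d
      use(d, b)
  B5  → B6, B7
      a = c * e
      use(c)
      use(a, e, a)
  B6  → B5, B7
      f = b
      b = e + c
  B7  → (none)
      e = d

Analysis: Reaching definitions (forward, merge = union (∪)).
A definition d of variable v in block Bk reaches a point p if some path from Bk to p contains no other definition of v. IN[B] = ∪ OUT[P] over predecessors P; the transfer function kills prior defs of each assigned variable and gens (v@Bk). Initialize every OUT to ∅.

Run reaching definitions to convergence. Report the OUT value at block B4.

Converged values:
  B0:   IN={b@B1, c@B2, d@B3, e@B1, f@B3}   OUT={b@B1, c@B2, d@B3, e@B1, f@B3}
  B1:   IN={b@B1, c@B2, d@B3, e@B1, f@B3}   OUT={b@B1, c@B2, d@B3, e@B1, f@B3}
  B2:   IN={b@B1, c@B2, d@B3, e@B1, f@B3}   OUT={b@B1, c@B2, d@B3, e@B1, f@B3}
  B3:   IN={b@B1, c@B2, d@B3, e@B1, f@B3}   OUT={b@B1, c@B2, d@B3, e@B1, f@B3}
  B4:   IN={b@B1, c@B2, d@B3, e@B1, f@B3}   OUT={b@B1, c@B2, d@B4, e@B1, f@B3}
  B5:   IN={a@B5, b@B1, b@B6, c@B2, d@B3, d@B4, e@B1, f@B3, f@B6}   OUT={a@B5, b@B1, b@B6, c@B2, d@B3, d@B4, e@B1, f@B3, f@B6}
  B6:   IN={a@B5, b@B1, b@B6, c@B2, d@B3, d@B4, e@B1, f@B3, f@B6}   OUT={a@B5, b@B6, c@B2, d@B3, d@B4, e@B1, f@B6}
  B7:   IN={a@B5, b@B1, b@B6, c@B2, d@B3, d@B4, e@B1, f@B3, f@B6}   OUT={a@B5, b@B1, b@B6, c@B2, d@B3, d@B4, e@B7, f@B3, f@B6}

Merge at B4: IN[B4] = OUT[B3] = {b@B1, c@B2, d@B3, e@B1, f@B3}
Applying B4's transfer function to that IN value gives OUT[B4] (row B4 above).

Answer: {b@B1, c@B2, d@B4, e@B1, f@B3}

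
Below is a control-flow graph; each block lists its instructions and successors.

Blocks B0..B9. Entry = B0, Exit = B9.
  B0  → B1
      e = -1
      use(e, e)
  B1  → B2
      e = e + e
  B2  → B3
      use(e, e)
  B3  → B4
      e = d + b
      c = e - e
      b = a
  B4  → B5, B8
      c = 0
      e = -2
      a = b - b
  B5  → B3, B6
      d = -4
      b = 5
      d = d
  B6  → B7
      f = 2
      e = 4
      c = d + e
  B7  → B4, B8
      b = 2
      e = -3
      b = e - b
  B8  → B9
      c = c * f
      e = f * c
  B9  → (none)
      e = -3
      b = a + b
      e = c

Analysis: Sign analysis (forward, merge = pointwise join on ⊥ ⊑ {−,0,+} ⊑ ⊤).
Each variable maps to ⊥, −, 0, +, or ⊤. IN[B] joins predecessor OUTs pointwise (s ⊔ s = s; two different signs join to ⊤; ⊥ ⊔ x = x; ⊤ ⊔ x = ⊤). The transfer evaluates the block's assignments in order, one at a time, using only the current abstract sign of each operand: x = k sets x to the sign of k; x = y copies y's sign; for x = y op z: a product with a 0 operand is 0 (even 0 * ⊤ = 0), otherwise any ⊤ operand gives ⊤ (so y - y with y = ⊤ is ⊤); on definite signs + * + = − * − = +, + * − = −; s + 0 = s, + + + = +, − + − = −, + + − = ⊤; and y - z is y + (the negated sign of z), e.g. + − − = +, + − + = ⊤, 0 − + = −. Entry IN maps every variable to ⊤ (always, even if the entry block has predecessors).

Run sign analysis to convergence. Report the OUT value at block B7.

Answer: {a: ⊤, b: -, c: ⊤, d: -, e: -, f: +}

Trace:
Per-block solution:
  B0:   IN=(all ⊤)   OUT={e:-; rest ⊤}
  B1:   IN={e:-; rest ⊤}   OUT={e:-; rest ⊤}
  B2:   IN={e:-; rest ⊤}   OUT={e:-; rest ⊤}
  B3:   IN={e:-; rest ⊤}   OUT=(all ⊤)
  B4:   IN=(all ⊤)   OUT={c:0, e:-; rest ⊤}
  B5:   IN={c:0, e:-; rest ⊤}   OUT={b:+, c:0, d:-, e:-; rest ⊤}
  B6:   IN={b:+, c:0, d:-, e:-; rest ⊤}   OUT={b:+, d:-, e:+, f:+; rest ⊤}
  B7:   IN={b:+, d:-, e:+, f:+; rest ⊤}   OUT={b:-, d:-, e:-, f:+; rest ⊤}
  B8:   IN={e:-; rest ⊤}   OUT=(all ⊤)
  B9:   IN=(all ⊤)   OUT=(all ⊤)

Merge at B7: IN[B7] = OUT[B6] = {a: ⊤, b: +, c: ⊤, d: -, e: +, f: +}
Applying B7's transfer function to that IN value gives OUT[B7] (row B7 above).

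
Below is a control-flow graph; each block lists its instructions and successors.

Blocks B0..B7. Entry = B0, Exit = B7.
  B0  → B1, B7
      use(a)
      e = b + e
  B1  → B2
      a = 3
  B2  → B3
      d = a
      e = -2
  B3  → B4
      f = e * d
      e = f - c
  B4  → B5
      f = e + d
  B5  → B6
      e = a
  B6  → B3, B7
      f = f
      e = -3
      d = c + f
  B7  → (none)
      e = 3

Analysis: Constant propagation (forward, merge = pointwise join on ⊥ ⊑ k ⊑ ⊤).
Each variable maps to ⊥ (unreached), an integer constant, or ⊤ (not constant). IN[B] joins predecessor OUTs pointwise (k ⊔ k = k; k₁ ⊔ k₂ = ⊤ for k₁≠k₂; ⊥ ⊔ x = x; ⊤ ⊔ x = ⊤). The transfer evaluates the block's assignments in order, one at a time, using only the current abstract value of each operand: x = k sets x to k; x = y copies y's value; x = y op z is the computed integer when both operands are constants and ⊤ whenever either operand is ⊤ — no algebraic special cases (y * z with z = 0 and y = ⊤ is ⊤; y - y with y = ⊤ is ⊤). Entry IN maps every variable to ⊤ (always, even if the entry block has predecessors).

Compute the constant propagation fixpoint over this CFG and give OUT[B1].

Answer: {a: 3, b: ⊤, c: ⊤, d: ⊤, e: ⊤, f: ⊤}

Trace:
Fixpoint table:
  B0: | IN=(all ⊤) | OUT=(all ⊤)
  B1: | IN=(all ⊤) | OUT={a:3; rest ⊤}
  B2: | IN={a:3; rest ⊤} | OUT={a:3, d:3, e:-2; rest ⊤}
  B3: | IN={a:3; rest ⊤} | OUT={a:3; rest ⊤}
  B4: | IN={a:3; rest ⊤} | OUT={a:3; rest ⊤}
  B5: | IN={a:3; rest ⊤} | OUT={a:3, e:3; rest ⊤}
  B6: | IN={a:3, e:3; rest ⊤} | OUT={a:3, e:-3; rest ⊤}
  B7: | IN=(all ⊤) | OUT={e:3; rest ⊤}

Merge at B1: IN[B1] = OUT[B0] = {a: ⊤, b: ⊤, c: ⊤, d: ⊤, e: ⊤, f: ⊤}
Applying B1's transfer function to that IN value gives OUT[B1] (row B1 above).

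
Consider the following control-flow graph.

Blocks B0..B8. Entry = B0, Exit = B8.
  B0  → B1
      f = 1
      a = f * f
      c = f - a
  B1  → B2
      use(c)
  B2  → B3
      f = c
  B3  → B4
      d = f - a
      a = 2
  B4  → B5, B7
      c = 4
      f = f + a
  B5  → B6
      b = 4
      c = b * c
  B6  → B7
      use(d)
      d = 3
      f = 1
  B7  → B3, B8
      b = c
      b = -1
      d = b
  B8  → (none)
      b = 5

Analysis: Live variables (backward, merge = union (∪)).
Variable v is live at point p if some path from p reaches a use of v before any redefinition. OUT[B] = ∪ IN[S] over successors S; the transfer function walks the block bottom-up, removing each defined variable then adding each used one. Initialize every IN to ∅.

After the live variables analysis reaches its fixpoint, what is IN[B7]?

Converged values:
  B0:   IN={}   OUT={a, c}
  B1:   IN={a, c}   OUT={a, c}
  B2:   IN={a, c}   OUT={a, f}
  B3:   IN={a, f}   OUT={a, d, f}
  B4:   IN={a, d, f}   OUT={a, c, d, f}
  B5:   IN={a, c, d}   OUT={a, c, d}
  B6:   IN={a, c, d}   OUT={a, c, f}
  B7:   IN={a, c, f}   OUT={a, f}
  B8:   IN={}   OUT={}

Merge at B7: OUT[B7] = IN[B3] ⊔ IN[B8] = {a, f}
Applying B7's transfer function to that OUT value gives IN[B7] (row B7 above).

Answer: {a, c, f}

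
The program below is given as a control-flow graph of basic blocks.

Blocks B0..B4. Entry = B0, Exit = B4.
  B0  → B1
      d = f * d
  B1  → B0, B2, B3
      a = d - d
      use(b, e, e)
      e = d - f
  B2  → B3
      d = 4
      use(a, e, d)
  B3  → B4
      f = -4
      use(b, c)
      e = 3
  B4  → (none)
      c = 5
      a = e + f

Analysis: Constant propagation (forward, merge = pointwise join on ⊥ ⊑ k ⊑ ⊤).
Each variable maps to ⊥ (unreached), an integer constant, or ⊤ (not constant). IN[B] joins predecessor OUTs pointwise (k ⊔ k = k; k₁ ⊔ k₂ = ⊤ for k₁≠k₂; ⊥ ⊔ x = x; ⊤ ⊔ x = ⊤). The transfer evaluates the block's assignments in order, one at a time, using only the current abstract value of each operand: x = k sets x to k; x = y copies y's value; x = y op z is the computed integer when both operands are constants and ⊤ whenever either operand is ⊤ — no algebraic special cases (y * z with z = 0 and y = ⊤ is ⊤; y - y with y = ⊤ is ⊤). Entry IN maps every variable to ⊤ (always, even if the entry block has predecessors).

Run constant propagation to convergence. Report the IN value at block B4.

Answer: {a: ⊤, b: ⊤, c: ⊤, d: ⊤, e: 3, f: -4}

Trace:
Converged values:
  B0:   IN=(all ⊤)   OUT=(all ⊤)
  B1:   IN=(all ⊤)   OUT=(all ⊤)
  B2:   IN=(all ⊤)   OUT={d:4; rest ⊤}
  B3:   IN=(all ⊤)   OUT={e:3, f:-4; rest ⊤}
  B4:   IN={e:3, f:-4; rest ⊤}   OUT={a:-1, c:5, e:3, f:-4; rest ⊤}

Merge at B4: IN[B4] = OUT[B3] = {a: ⊤, b: ⊤, c: ⊤, d: ⊤, e: 3, f: -4}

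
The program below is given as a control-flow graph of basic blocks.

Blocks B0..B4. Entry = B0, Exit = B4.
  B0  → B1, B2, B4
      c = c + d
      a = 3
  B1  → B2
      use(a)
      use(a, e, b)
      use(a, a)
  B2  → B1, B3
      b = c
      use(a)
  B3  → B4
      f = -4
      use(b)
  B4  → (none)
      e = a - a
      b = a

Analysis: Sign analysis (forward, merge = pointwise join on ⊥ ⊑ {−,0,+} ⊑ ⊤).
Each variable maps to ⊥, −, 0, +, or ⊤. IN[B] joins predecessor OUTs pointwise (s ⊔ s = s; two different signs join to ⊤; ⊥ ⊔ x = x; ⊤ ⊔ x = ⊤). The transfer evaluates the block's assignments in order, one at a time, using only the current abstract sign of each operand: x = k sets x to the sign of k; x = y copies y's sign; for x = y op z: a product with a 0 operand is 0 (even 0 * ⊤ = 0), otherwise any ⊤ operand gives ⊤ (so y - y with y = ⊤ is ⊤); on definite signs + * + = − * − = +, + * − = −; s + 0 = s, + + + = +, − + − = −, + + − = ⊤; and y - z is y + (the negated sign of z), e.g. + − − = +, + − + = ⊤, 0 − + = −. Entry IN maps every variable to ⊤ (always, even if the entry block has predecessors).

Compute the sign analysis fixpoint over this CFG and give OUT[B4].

Answer: {a: +, b: +, c: ⊤, d: ⊤, e: ⊤, f: ⊤}

Working:
Per-block solution:
  B0:  IN=(all ⊤)  OUT={a:+; rest ⊤}
  B1:  IN={a:+; rest ⊤}  OUT={a:+; rest ⊤}
  B2:  IN={a:+; rest ⊤}  OUT={a:+; rest ⊤}
  B3:  IN={a:+; rest ⊤}  OUT={a:+, f:-; rest ⊤}
  B4:  IN={a:+; rest ⊤}  OUT={a:+, b:+; rest ⊤}

Merge at B4: IN[B4] = OUT[B0] ⊔ OUT[B3] = {a: +, b: ⊤, c: ⊤, d: ⊤, e: ⊤, f: ⊤}
Applying B4's transfer function to that IN value gives OUT[B4] (row B4 above).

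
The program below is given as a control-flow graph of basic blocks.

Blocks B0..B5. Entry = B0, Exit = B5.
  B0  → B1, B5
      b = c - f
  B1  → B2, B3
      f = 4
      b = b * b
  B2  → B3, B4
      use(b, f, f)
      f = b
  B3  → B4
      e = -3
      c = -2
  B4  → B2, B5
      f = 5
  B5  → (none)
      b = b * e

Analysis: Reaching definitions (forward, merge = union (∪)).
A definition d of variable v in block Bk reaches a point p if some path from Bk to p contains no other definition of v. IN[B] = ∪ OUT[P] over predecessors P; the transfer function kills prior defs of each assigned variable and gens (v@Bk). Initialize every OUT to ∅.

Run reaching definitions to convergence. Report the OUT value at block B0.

Answer: {b@B0}

Working:
Converged values:
  B0:   IN={}   OUT={b@B0}
  B1:   IN={b@B0}   OUT={b@B1, f@B1}
  B2:   IN={b@B1, c@B3, e@B3, f@B1, f@B4}   OUT={b@B1, c@B3, e@B3, f@B2}
  B3:   IN={b@B1, c@B3, e@B3, f@B1, f@B2}   OUT={b@B1, c@B3, e@B3, f@B1, f@B2}
  B4:   IN={b@B1, c@B3, e@B3, f@B1, f@B2}   OUT={b@B1, c@B3, e@B3, f@B4}
  B5:   IN={b@B0, b@B1, c@B3, e@B3, f@B4}   OUT={b@B5, c@B3, e@B3, f@B4}

B0 is the boundary node: IN[B0] = {}
Applying B0's transfer function to that IN value gives OUT[B0] (row B0 above).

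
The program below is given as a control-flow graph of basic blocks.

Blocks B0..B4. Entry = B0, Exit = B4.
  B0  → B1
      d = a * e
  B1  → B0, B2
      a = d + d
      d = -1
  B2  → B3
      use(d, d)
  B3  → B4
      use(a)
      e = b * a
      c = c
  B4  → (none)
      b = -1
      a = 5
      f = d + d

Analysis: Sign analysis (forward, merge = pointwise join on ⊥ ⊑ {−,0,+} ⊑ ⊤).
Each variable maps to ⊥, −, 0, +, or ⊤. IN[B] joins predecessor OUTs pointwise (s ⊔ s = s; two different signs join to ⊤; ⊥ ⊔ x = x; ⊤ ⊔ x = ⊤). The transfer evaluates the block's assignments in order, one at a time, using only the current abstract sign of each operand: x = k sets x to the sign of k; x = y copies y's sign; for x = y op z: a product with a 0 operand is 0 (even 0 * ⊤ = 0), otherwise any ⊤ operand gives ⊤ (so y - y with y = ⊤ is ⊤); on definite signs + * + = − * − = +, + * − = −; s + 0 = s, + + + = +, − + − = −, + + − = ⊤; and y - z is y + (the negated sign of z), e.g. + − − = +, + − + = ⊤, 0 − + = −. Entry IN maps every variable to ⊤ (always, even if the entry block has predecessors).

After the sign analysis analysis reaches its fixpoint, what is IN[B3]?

Converged values:
  B0: | IN=(all ⊤) | OUT=(all ⊤)
  B1: | IN=(all ⊤) | OUT={d:-; rest ⊤}
  B2: | IN={d:-; rest ⊤} | OUT={d:-; rest ⊤}
  B3: | IN={d:-; rest ⊤} | OUT={d:-; rest ⊤}
  B4: | IN={d:-; rest ⊤} | OUT={a:+, b:-, d:-, f:-; rest ⊤}

Merge at B3: IN[B3] = OUT[B2] = {a: ⊤, b: ⊤, c: ⊤, d: -, e: ⊤, f: ⊤}

Answer: {a: ⊤, b: ⊤, c: ⊤, d: -, e: ⊤, f: ⊤}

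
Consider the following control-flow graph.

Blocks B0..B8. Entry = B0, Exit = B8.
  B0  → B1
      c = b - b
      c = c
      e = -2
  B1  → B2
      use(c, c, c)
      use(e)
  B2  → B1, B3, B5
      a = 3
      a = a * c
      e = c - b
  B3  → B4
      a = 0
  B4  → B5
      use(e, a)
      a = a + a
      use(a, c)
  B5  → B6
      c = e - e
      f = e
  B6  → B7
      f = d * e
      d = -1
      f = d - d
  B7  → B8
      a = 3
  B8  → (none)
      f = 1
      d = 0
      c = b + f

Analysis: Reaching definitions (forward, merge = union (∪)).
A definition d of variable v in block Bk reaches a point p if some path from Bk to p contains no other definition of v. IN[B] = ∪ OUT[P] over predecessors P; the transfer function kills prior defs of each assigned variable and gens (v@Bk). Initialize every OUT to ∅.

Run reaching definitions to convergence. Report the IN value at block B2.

Converged values:
  B0:   IN={}   OUT={c@B0, e@B0}
  B1:   IN={a@B2, c@B0, e@B0, e@B2}   OUT={a@B2, c@B0, e@B0, e@B2}
  B2:   IN={a@B2, c@B0, e@B0, e@B2}   OUT={a@B2, c@B0, e@B2}
  B3:   IN={a@B2, c@B0, e@B2}   OUT={a@B3, c@B0, e@B2}
  B4:   IN={a@B3, c@B0, e@B2}   OUT={a@B4, c@B0, e@B2}
  B5:   IN={a@B2, a@B4, c@B0, e@B2}   OUT={a@B2, a@B4, c@B5, e@B2, f@B5}
  B6:   IN={a@B2, a@B4, c@B5, e@B2, f@B5}   OUT={a@B2, a@B4, c@B5, d@B6, e@B2, f@B6}
  B7:   IN={a@B2, a@B4, c@B5, d@B6, e@B2, f@B6}   OUT={a@B7, c@B5, d@B6, e@B2, f@B6}
  B8:   IN={a@B7, c@B5, d@B6, e@B2, f@B6}   OUT={a@B7, c@B8, d@B8, e@B2, f@B8}

Merge at B2: IN[B2] = OUT[B1] = {a@B2, c@B0, e@B0, e@B2}

Answer: {a@B2, c@B0, e@B0, e@B2}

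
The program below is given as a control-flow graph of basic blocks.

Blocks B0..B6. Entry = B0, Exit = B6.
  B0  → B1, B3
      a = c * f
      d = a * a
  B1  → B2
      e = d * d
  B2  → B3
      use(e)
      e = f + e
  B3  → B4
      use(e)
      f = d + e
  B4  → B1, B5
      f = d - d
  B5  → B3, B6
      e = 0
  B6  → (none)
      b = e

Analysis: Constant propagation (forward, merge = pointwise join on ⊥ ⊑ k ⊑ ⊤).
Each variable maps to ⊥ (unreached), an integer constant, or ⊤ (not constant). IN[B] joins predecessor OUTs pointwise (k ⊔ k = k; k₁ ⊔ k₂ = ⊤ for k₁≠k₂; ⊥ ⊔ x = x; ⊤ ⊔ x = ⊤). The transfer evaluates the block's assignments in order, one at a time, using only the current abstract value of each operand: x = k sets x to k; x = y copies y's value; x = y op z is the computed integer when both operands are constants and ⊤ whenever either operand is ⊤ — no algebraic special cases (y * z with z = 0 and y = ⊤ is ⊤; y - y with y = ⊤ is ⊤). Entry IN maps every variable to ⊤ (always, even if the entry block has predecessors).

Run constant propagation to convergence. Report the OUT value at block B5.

Answer: {a: ⊤, b: ⊤, c: ⊤, d: ⊤, e: 0, f: ⊤}

Trace:
Converged values:
  B0: | IN=(all ⊤) | OUT=(all ⊤)
  B1: | IN=(all ⊤) | OUT=(all ⊤)
  B2: | IN=(all ⊤) | OUT=(all ⊤)
  B3: | IN=(all ⊤) | OUT=(all ⊤)
  B4: | IN=(all ⊤) | OUT=(all ⊤)
  B5: | IN=(all ⊤) | OUT={e:0; rest ⊤}
  B6: | IN={e:0; rest ⊤} | OUT={b:0, e:0; rest ⊤}

Merge at B5: IN[B5] = OUT[B4] = {a: ⊤, b: ⊤, c: ⊤, d: ⊤, e: ⊤, f: ⊤}
Applying B5's transfer function to that IN value gives OUT[B5] (row B5 above).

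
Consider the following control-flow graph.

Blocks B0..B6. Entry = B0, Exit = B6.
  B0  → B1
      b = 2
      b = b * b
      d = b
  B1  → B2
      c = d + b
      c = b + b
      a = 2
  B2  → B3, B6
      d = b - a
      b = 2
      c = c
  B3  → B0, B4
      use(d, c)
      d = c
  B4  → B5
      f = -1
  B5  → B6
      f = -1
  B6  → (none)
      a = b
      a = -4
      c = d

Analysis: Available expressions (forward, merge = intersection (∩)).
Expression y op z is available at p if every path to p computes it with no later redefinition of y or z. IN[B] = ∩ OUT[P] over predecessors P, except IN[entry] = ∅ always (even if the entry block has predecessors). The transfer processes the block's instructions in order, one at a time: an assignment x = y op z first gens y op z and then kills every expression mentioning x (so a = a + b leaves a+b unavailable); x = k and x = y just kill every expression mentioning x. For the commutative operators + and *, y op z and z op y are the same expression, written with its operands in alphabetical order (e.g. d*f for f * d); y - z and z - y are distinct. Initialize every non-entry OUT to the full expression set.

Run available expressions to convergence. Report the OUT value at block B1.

Fixpoint table:
  B0:  IN={}  OUT={}
  B1:  IN={}  OUT={b+b, b+d}
  B2:  IN={b+b, b+d}  OUT={}
  B3:  IN={}  OUT={}
  B4:  IN={}  OUT={}
  B5:  IN={}  OUT={}
  B6:  IN={}  OUT={}

Merge at B1: IN[B1] = OUT[B0] = {}
Applying B1's transfer function to that IN value gives OUT[B1] (row B1 above).

Answer: {b+b, b+d}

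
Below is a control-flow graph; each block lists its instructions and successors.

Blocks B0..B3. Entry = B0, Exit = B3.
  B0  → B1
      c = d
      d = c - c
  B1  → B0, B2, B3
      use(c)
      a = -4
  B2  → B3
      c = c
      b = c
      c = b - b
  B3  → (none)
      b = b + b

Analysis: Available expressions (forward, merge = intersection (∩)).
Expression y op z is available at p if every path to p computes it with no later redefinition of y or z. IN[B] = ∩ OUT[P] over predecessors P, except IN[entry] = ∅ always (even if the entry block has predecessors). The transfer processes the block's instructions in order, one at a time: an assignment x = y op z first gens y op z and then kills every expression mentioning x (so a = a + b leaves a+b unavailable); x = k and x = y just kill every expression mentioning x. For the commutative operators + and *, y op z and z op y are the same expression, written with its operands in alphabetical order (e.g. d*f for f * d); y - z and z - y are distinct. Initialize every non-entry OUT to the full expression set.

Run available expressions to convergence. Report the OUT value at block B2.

Answer: {b-b}

Trace:
Converged values:
  B0:   IN={}   OUT={c-c}
  B1:   IN={c-c}   OUT={c-c}
  B2:   IN={c-c}   OUT={b-b}
  B3:   IN={}   OUT={}

Merge at B2: IN[B2] = OUT[B1] = {c-c}
Applying B2's transfer function to that IN value gives OUT[B2] (row B2 above).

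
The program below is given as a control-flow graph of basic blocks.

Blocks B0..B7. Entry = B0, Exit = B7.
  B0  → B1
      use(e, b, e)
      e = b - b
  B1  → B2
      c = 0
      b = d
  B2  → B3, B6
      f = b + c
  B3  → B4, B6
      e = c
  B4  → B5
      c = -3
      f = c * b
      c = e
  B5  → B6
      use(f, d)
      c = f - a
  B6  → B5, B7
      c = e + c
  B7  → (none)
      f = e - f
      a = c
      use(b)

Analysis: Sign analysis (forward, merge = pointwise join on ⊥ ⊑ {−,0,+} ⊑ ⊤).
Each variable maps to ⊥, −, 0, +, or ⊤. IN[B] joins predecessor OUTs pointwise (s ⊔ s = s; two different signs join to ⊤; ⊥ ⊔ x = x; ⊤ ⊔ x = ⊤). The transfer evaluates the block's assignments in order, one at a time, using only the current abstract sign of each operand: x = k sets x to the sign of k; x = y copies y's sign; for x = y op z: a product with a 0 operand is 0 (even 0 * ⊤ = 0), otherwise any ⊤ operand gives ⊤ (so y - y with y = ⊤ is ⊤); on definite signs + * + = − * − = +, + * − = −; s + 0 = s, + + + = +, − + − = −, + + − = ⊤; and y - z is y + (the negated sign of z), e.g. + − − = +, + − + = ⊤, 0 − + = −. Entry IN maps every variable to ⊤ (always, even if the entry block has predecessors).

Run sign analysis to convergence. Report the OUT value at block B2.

Per-block solution:
  B0: | IN=(all ⊤) | OUT=(all ⊤)
  B1: | IN=(all ⊤) | OUT={c:0; rest ⊤}
  B2: | IN={c:0; rest ⊤} | OUT={c:0; rest ⊤}
  B3: | IN={c:0; rest ⊤} | OUT={c:0, e:0; rest ⊤}
  B4: | IN={c:0, e:0; rest ⊤} | OUT={c:0, e:0; rest ⊤}
  B5: | IN=(all ⊤) | OUT=(all ⊤)
  B6: | IN=(all ⊤) | OUT=(all ⊤)
  B7: | IN=(all ⊤) | OUT=(all ⊤)

Merge at B2: IN[B2] = OUT[B1] = {a: ⊤, b: ⊤, c: 0, d: ⊤, e: ⊤, f: ⊤}
Applying B2's transfer function to that IN value gives OUT[B2] (row B2 above).

Answer: {a: ⊤, b: ⊤, c: 0, d: ⊤, e: ⊤, f: ⊤}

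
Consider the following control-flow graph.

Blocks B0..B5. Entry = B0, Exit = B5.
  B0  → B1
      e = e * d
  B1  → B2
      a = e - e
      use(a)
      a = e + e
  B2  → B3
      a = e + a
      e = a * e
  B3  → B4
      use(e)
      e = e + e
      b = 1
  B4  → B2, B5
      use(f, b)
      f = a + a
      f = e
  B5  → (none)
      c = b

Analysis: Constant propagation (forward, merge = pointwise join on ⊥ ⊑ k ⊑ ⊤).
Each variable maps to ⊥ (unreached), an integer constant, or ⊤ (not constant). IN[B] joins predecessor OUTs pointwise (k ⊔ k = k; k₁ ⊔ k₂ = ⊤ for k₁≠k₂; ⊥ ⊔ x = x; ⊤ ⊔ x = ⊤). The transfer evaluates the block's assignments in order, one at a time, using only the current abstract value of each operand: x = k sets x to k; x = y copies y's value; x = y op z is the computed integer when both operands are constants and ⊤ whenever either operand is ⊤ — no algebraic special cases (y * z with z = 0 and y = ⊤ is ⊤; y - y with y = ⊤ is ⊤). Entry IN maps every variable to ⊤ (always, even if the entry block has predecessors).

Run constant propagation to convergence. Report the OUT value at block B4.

Converged values:
  B0:   IN=(all ⊤)   OUT=(all ⊤)
  B1:   IN=(all ⊤)   OUT=(all ⊤)
  B2:   IN=(all ⊤)   OUT=(all ⊤)
  B3:   IN=(all ⊤)   OUT={b:1; rest ⊤}
  B4:   IN={b:1; rest ⊤}   OUT={b:1; rest ⊤}
  B5:   IN={b:1; rest ⊤}   OUT={b:1, c:1; rest ⊤}

Merge at B4: IN[B4] = OUT[B3] = {a: ⊤, b: 1, c: ⊤, d: ⊤, e: ⊤, f: ⊤}
Applying B4's transfer function to that IN value gives OUT[B4] (row B4 above).

Answer: {a: ⊤, b: 1, c: ⊤, d: ⊤, e: ⊤, f: ⊤}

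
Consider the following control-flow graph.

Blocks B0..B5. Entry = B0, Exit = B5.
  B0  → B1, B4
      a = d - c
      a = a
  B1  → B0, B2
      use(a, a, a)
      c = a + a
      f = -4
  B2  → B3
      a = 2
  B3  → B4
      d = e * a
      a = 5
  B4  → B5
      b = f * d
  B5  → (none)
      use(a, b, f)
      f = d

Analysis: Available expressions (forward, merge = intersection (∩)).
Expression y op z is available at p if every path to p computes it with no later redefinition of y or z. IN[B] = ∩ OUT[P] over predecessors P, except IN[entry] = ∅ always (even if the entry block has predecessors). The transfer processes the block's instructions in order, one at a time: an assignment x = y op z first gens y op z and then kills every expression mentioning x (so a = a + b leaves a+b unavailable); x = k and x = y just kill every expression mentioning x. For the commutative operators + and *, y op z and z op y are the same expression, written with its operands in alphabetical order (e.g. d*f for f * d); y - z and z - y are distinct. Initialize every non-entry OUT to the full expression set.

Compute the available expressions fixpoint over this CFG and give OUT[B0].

Per-block solution:
  B0: | IN={} | OUT={d-c}
  B1: | IN={d-c} | OUT={a+a}
  B2: | IN={a+a} | OUT={}
  B3: | IN={} | OUT={}
  B4: | IN={} | OUT={d*f}
  B5: | IN={d*f} | OUT={}

Merge at B0 (entry node, so the boundary value {} is joined with the incoming edge(s)): IN[B0] = {} ∩ OUT[B1] = {}
Applying B0's transfer function to that IN value gives OUT[B0] (row B0 above).

Answer: {d-c}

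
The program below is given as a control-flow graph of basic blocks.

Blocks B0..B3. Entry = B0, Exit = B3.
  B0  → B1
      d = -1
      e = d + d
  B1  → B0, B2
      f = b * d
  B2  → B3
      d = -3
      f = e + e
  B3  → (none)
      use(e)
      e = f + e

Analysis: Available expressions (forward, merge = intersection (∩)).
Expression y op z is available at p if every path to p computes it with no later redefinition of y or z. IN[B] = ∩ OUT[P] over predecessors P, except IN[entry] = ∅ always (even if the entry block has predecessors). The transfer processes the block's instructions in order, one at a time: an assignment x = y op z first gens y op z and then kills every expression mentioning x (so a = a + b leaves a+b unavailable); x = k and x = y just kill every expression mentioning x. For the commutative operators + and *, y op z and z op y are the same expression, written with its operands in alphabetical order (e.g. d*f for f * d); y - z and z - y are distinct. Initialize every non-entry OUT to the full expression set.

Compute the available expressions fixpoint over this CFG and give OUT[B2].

Answer: {e+e}

Derivation:
Fixpoint table:
  B0: | IN={} | OUT={d+d}
  B1: | IN={d+d} | OUT={b*d, d+d}
  B2: | IN={b*d, d+d} | OUT={e+e}
  B3: | IN={e+e} | OUT={}

Merge at B2: IN[B2] = OUT[B1] = {b*d, d+d}
Applying B2's transfer function to that IN value gives OUT[B2] (row B2 above).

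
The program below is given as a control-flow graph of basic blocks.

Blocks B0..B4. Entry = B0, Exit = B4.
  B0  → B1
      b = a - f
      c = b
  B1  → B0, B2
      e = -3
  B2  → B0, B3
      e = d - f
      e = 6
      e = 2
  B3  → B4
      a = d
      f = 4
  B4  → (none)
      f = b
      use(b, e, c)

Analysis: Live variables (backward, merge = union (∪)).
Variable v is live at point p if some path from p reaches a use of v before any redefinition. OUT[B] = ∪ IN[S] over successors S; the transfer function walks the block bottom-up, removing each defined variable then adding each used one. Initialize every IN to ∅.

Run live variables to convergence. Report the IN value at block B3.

Fixpoint table:
  B0: | IN={a, d, f} | OUT={a, b, c, d, f}
  B1: | IN={a, b, c, d, f} | OUT={a, b, c, d, f}
  B2: | IN={a, b, c, d, f} | OUT={a, b, c, d, e, f}
  B3: | IN={b, c, d, e} | OUT={b, c, e}
  B4: | IN={b, c, e} | OUT={}

Merge at B3: OUT[B3] = IN[B4] = {b, c, e}
Applying B3's transfer function to that OUT value gives IN[B3] (row B3 above).

Answer: {b, c, d, e}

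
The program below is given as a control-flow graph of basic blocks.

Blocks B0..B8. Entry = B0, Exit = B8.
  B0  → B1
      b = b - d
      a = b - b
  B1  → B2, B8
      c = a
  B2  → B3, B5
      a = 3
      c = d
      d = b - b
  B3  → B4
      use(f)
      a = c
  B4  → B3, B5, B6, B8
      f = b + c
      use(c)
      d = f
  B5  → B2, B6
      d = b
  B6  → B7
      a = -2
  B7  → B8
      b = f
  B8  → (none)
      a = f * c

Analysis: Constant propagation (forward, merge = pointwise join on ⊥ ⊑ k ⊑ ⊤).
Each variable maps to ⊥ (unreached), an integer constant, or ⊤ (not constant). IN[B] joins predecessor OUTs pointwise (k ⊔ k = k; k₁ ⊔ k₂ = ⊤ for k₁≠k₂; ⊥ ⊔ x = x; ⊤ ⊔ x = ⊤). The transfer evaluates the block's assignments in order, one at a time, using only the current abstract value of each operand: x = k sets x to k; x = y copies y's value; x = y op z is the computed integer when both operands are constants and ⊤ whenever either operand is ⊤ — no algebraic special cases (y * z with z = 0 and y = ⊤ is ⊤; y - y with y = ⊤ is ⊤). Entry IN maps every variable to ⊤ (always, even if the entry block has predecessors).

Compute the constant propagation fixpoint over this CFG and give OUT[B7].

Answer: {a: -2, b: ⊤, c: ⊤, d: ⊤, e: ⊤, f: ⊤}

Trace:
Per-block solution:
  B0: | IN=(all ⊤) | OUT=(all ⊤)
  B1: | IN=(all ⊤) | OUT=(all ⊤)
  B2: | IN=(all ⊤) | OUT={a:3; rest ⊤}
  B3: | IN=(all ⊤) | OUT=(all ⊤)
  B4: | IN=(all ⊤) | OUT=(all ⊤)
  B5: | IN=(all ⊤) | OUT=(all ⊤)
  B6: | IN=(all ⊤) | OUT={a:-2; rest ⊤}
  B7: | IN={a:-2; rest ⊤} | OUT={a:-2; rest ⊤}
  B8: | IN=(all ⊤) | OUT=(all ⊤)

Merge at B7: IN[B7] = OUT[B6] = {a: -2, b: ⊤, c: ⊤, d: ⊤, e: ⊤, f: ⊤}
Applying B7's transfer function to that IN value gives OUT[B7] (row B7 above).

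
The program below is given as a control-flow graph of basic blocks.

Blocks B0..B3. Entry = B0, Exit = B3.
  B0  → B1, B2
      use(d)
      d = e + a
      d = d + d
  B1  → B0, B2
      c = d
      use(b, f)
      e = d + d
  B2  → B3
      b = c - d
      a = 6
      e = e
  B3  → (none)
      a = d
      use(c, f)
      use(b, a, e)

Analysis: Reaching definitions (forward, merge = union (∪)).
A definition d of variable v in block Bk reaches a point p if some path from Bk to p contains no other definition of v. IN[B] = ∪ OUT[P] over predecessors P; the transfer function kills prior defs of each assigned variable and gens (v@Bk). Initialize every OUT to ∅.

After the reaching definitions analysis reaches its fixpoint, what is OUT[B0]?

Per-block solution:
  B0:  IN={c@B1, d@B0, e@B1}  OUT={c@B1, d@B0, e@B1}
  B1:  IN={c@B1, d@B0, e@B1}  OUT={c@B1, d@B0, e@B1}
  B2:  IN={c@B1, d@B0, e@B1}  OUT={a@B2, b@B2, c@B1, d@B0, e@B2}
  B3:  IN={a@B2, b@B2, c@B1, d@B0, e@B2}  OUT={a@B3, b@B2, c@B1, d@B0, e@B2}

Merge at B0 (entry node, so the boundary value {} is joined with the incoming edge(s)): IN[B0] = {} ⊔ OUT[B1] = {c@B1, d@B0, e@B1}
Applying B0's transfer function to that IN value gives OUT[B0] (row B0 above).

Answer: {c@B1, d@B0, e@B1}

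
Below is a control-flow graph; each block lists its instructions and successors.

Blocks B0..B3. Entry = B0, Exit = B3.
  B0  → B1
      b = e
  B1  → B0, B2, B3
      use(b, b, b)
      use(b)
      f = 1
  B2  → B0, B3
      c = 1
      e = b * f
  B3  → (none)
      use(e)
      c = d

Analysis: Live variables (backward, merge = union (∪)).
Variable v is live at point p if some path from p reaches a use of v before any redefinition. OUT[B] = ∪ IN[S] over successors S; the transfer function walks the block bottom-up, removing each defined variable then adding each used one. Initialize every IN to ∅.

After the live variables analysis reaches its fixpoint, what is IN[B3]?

Fixpoint table:
  B0: | IN={d, e} | OUT={b, d, e}
  B1: | IN={b, d, e} | OUT={b, d, e, f}
  B2: | IN={b, d, f} | OUT={d, e}
  B3: | IN={d, e} | OUT={}

B3 is the boundary node: OUT[B3] = {}
Applying B3's transfer function to that OUT value gives IN[B3] (row B3 above).

Answer: {d, e}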